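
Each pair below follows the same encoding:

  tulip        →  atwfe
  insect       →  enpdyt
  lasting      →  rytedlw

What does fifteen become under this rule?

The output letters match the input read backwards, each shifted +11: tulip reversed is pilut. The word is reversed, then every letter is shifted forward by 11.
Applying it to fifteen: reverse → neetfif; then shift: n+11=y, e+11=p, e+11=p, t+11=e, f+11=q, i+11=t, f+11=q.

yppeqtq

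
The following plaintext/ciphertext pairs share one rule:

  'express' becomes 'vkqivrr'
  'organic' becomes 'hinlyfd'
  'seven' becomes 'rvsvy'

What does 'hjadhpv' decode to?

Treating letters as 0–25, the rule is x ↦ 9x + 11 (mod 26).
Decoding hjadhpv: h(7)→3·(7−11)≡14=o; j(9)→3·(9−11)≡20=u; a(0)→3·(0−11)≡19=t; d(3)→3·(3−11)≡2=c; h(7)→3·(7−11)≡14=o; p(15)→3·(15−11)≡12=m; v(21)→3·(21−11)≡4=e (all mod 26).

outcome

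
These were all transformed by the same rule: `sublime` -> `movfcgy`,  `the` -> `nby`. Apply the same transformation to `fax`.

This is a Caesar cipher with shift 20.
On fax: f+20=z, a+20=u, x+20=r.

zur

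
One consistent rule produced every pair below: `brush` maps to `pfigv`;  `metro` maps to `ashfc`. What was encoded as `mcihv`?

youth

Compare letters: b→p is +14, r→f is +14, u→i is +14 — a constant shift. Each letter is shifted forward by 14 in the alphabet (a Caesar shift of +14).
Undoing it on mcihv: m−14=y, c−14=o, i−14=u, h−14=t, v−14=h.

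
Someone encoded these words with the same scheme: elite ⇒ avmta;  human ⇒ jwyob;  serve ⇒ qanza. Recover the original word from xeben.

e(4)→a(0) and l(11)→v(21) fit y≡3x+14 (mod 26); the inverse of 3 mod 26 is 9. Each letter's alphabet position (a=0..z=25) is mapped through 3·x+14 mod 26 — an affine cipher.
Reversing it on xeben: x(23)→9·(23−14)≡3=d; e(4)→9·(4−14)≡14=o; b(1)→9·(1−14)≡13=n; e(4)→9·(4−14)≡14=o; n(13)→9·(13−14)≡17=r (all mod 26).

donor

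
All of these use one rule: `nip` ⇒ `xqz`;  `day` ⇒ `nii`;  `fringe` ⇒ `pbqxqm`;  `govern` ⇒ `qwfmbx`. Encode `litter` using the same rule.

The shift depends on letter class: consonant n→x is +10, but vowel i→q is +8. Vowels shift forward by 8 and consonants shift forward by 10.
On litter: l(cons)+10=v, i(vowel)+8=q, t(cons)+10=d, t(cons)+10=d, e(vowel)+8=m, r(cons)+10=b.

vqddmb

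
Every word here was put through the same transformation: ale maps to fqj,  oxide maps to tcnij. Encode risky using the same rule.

Compare letters: a→f is +5, l→q is +5, e→j is +5 — a constant shift. This is a Caesar cipher with shift 5.
For risky: r+5=w, i+5=n, s+5=x, k+5=p, y+5=d.

wnxpd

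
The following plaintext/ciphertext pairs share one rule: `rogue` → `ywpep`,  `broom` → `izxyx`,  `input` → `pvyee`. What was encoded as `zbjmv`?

stack

In rogue: r→y is +7, o→w is +8, g→p is +9, u→e is +10 — the shift increases by 1 each position. Each letter shifts forward by (position + 7), i.e. 7, 8, 9, … — the shift grows by one for each successive letter.
Reversing it on zbjmv: z−7=s, b−8=t, j−9=a, m−10=c, v−11=k.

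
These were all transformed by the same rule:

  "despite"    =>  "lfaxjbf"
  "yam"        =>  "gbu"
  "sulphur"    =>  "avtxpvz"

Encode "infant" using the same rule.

The shift depends on letter class: consonant d→l is +8, but vowel e→f is +1. The rule splits by letter class: vowels +1, consonants +8.
Applying it to infant: i(vowel)+1=j, n(cons)+8=v, f(cons)+8=n, a(vowel)+1=b, n(cons)+8=v, t(cons)+8=b.

jvnbvb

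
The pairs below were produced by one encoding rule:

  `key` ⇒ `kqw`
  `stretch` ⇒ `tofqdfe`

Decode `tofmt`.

The output letters match the input read backwards, each shifted +12: key reversed is yek. Two steps: reverse the string, then apply a Caesar shift of +12.
Reversing it on tofmt: shift back: t−12=h, o−12=c, f−12=t, m−12=a, t−12=h → hctah; then reverse → hatch.

hatch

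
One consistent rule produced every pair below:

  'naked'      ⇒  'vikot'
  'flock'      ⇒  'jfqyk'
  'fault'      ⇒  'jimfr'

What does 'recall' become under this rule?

boyiff

n(13)→v(21) and a(0)→i(8) fit y≡21x+8 (mod 26); the inverse of 21 mod 26 is 5. This is an affine cipher: with a=0,…,z=25, each position x becomes (21x+8) mod 26.
Applying it to recall: r(17)→21·17+8≡1=b; e(4)→21·4+8≡14=o; c(2)→21·2+8≡24=y; a(0)→21·0+8≡8=i; l(11)→21·11+8≡5=f; l(11)→21·11+8≡5=f (all mod 26).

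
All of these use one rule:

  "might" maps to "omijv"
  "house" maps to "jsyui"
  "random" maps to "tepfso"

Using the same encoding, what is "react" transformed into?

The rule splits by letter class: vowels +4, consonants +2.
For react: r(cons)+2=t, e(vowel)+4=i, a(vowel)+4=e, c(cons)+2=e, t(cons)+2=v.

tieev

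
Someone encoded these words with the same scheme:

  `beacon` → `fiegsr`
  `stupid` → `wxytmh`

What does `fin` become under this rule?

jmr

Compare letters: b→f is +4, e→i is +4, a→e is +4 — a constant shift. It's a constant shift of +4 (ROT4).
Applying it to fin: f+4=j, i+4=m, n+4=r.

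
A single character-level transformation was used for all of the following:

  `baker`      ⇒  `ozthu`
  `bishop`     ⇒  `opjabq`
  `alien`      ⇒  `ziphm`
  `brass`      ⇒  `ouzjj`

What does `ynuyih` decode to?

turtle

b(1)→o(14) and a(0)→z(25) fit y≡15x+25 (mod 26); the inverse of 15 mod 26 is 7. This is an affine cipher: with a=0,…,z=25, each position x becomes (15x+25) mod 26.
Undoing it on ynuyih: y(24)→7·(24−25)≡19=t; n(13)→7·(13−25)≡20=u; u(20)→7·(20−25)≡17=r; y(24)→7·(24−25)≡19=t; i(8)→7·(8−25)≡11=l; h(7)→7·(7−25)≡4=e (all mod 26).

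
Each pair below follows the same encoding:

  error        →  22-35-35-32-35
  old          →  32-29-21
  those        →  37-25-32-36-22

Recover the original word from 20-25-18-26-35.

chair

e is letter #5 and maps to 22: an offset of 17. The number is (letter's place in the alphabet, a=1) + 17.
Undoing it on 20-25-18-26-35: 20→(20−17)÷1=3=c, 25→(25−17)÷1=8=h, 18→(18−17)÷1=1=a, 26→(26−17)÷1=9=i, 35→(35−17)÷1=18=r.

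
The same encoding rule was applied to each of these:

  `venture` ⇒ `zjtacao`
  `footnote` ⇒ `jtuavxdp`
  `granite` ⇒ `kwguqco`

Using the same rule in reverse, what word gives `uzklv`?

queen

In venture: v→z is +4, e→j is +5, n→t is +6, t→a is +7 — the shift increases by 1 each position. The shift increases by 1 at each position, starting from +4: 4, 5, 6, ….
Reversing it on uzklv: u−4=q, z−5=u, k−6=e, l−7=e, v−8=n.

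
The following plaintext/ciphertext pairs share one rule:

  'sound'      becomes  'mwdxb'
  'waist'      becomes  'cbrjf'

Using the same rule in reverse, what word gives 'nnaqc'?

three

The output letters match the input read backwards, each shifted +9: sound reversed is dnuos. Read the word backwards and shift each letter +9.
Undoing it on nnaqc: shift back: n−9=e, n−9=e, a−9=r, q−9=h, c−9=t → eerht; then reverse → three.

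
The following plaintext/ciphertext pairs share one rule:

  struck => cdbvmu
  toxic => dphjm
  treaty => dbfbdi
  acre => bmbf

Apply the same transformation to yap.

The shift depends on letter class: consonant s→c is +10, but vowel u→v is +1. The rule splits by letter class: vowels +1, consonants +10.
For yap: y(cons)+10=i, a(vowel)+1=b, p(cons)+10=z.

ibz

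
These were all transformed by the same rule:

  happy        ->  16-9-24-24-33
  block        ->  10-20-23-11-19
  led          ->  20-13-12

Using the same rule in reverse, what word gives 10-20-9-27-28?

blast

h is letter #8 and maps to 16: an offset of 8. Letters become their 1-based position plus 8 (so a→9, b→10, …).
Reversing it on 10-20-9-27-28: 10→(10−8)÷1=2=b, 20→(20−8)÷1=12=l, 9→(9−8)÷1=1=a, 27→(27−8)÷1=19=s, 28→(28−8)÷1=20=t.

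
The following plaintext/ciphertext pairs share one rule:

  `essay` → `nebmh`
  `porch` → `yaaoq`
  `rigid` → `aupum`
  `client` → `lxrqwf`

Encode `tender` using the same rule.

Shifts by position in essay: pos 0: e→n (+9), pos 1: s→e (+12), pos 2: s→b (+9), pos 3: a→m (+12) — repeating every 2. It's a Vigenère-style cipher with numeric key [9,12]: position i shifts by key[i mod 2].
For tender: t+9=c, e+12=q, n+9=w, d+12=p, e+9=n, r+12=d.

cqwpnd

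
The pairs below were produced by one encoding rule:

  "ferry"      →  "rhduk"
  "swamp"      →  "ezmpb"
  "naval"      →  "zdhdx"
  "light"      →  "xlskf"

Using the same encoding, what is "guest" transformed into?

A repeating key of period 2 is used — shifts +12, +3 over and over.
For guest: g+12=s, u+3=x, e+12=q, s+3=v, t+12=f.

sxqvf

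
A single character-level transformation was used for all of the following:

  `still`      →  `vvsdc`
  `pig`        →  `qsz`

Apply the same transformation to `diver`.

bofsn

Read the word backwards and shift each letter +10.
Applying it to diver: reverse → revid; then shift: r+10=b, e+10=o, v+10=f, i+10=s, d+10=n.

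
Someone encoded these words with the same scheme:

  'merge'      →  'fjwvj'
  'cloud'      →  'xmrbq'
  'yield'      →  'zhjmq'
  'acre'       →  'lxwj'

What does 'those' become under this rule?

m(12)→f(5) and e(4)→j(9) fit y≡19x+11 (mod 26); the inverse of 19 mod 26 is 11. This is an affine cipher: with a=0,…,z=25, each position x becomes (19x+11) mod 26.
Applying it to those: t(19)→19·19+11≡8=i; h(7)→19·7+11≡14=o; o(14)→19·14+11≡17=r; s(18)→19·18+11≡15=p; e(4)→19·4+11≡9=j (all mod 26).

iorpj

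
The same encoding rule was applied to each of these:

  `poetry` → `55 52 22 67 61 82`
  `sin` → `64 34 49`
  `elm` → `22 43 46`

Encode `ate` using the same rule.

10 67 22

p(#16)→55 and o(#15)→52: differences scale by 3, so n = 3·pos + 7. The formula is n = 3×(alphabet index, a=1) + 7.
For ate: a=1→10, t=20→67, e=5→22.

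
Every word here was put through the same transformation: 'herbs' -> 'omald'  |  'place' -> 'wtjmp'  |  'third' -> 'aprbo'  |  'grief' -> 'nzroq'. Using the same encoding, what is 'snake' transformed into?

In herbs: h→o is +7, e→m is +8, r→a is +9, b→l is +10 — the shift increases by 1 each position. Each letter shifts forward by (position + 7), i.e. 7, 8, 9, … — the shift grows by one for each successive letter.
On snake: s+7=z, n+8=v, a+9=j, k+10=u, e+11=p.

zvjup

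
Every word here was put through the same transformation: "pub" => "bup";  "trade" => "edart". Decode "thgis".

sight

The output letters match the input read backwards: pub reversed is bup. It's just the letters in reverse order.
Decoding thgis: then reverse → sight.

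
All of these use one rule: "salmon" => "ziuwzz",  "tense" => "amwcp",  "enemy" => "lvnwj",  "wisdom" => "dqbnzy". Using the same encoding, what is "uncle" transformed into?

bvlvp

In salmon: s→z is +7, a→i is +8, l→u is +9, m→w is +10 — the shift increases by 1 each position. Each letter shifts forward by (position + 7), i.e. 7, 8, 9, … — the shift grows by one for each successive letter.
On uncle: u+7=b, n+8=v, c+9=l, l+10=v, e+11=p.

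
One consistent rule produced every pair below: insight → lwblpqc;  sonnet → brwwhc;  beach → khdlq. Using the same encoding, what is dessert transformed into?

The shift depends on letter class: consonant n→w is +9, but vowel i→l is +3. Two shifts are in play — +3 for a/e/i/o/u, +9 for every other letter.
For dessert: d(cons)+9=m, e(vowel)+3=h, s(cons)+9=b, s(cons)+9=b, e(vowel)+3=h, r(cons)+9=a, t(cons)+9=c.

mhbbhac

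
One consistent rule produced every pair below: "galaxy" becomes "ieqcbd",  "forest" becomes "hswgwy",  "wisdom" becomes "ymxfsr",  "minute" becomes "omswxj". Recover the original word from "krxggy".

Shifts by position in galaxy: pos 0: g→i (+2), pos 1: a→e (+4), pos 2: l→q (+5), pos 3: a→c (+2), pos 4: x→b (+4), pos 5: y→d (+5) — repeating every 3. The shifts repeat in a cycle of length 3: positions 0,1,… shift by +2, +4, +5, then the pattern repeats.
Reversing it on krxggy: k−2=i, r−4=n, x−5=s, g−2=e, g−4=c, y−5=t.

insect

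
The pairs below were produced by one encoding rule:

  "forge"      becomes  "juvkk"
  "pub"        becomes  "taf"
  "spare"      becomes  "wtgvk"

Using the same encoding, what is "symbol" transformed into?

The shift depends on letter class: consonant f→j is +4, but vowel o→u is +6. The rule splits by letter class: vowels +6, consonants +4.
For symbol: s(cons)+4=w, y(cons)+4=c, m(cons)+4=q, b(cons)+4=f, o(vowel)+6=u, l(cons)+4=p.

wcqfup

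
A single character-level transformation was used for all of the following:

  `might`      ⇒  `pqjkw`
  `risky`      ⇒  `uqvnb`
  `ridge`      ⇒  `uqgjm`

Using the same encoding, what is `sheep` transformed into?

vkmms

The shift depends on letter class: consonant m→p is +3, but vowel i→q is +8. Two shifts are in play — +8 for a/e/i/o/u, +3 for every other letter.
Applying it to sheep: s(cons)+3=v, h(cons)+3=k, e(vowel)+8=m, e(vowel)+8=m, p(cons)+3=s.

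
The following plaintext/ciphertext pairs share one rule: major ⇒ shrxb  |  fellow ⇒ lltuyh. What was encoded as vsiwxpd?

In major: m→s is +6, a→h is +7, j→r is +8, o→x is +9 — the shift increases by 1 each position. Each letter shifts forward by (position + 6), i.e. 6, 7, 8, … — the shift grows by one for each successive letter.
Decoding vsiwxpd: v−6=p, s−7=l, i−8=a, w−9=n, x−10=n, p−11=e, d−12=r.

planner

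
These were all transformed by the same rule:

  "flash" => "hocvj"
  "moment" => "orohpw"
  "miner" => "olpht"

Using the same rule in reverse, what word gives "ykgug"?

Shifts by position in flash: pos 0: f→h (+2), pos 1: l→o (+3), pos 2: a→c (+2), pos 3: s→v (+3) — repeating every 2. The shifts repeat in a cycle of length 2: positions 0,1,… shift by +2, +3, then the pattern repeats.
Decoding ykgug: y−2=w, k−3=h, g−2=e, u−3=r, g−2=e.

where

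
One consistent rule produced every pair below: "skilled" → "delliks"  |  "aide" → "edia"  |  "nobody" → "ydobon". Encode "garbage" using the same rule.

egabrag

The output letters match the input read backwards: skilled reversed is delliks. The word is simply reversed.
Applying it to garbage: reverse → egabrag.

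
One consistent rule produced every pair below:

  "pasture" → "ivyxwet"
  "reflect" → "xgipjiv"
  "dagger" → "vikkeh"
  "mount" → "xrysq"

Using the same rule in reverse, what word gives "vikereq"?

The output letters match the input read backwards, each shifted +4: pasture reversed is erutsap. Read the word backwards and shift each letter +4.
Reversing it on vikereq: shift back: v−4=r, i−4=e, k−4=g, e−4=a, r−4=n, e−4=a, q−4=m → reganam; then reverse → manager.

manager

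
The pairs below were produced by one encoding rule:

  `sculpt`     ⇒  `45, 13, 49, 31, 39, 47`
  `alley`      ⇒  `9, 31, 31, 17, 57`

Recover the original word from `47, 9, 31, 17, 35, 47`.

talent

s(#19)→45 and c(#3)→13: differences scale by 2, so n = 2·pos + 7. Each letter becomes 2×(its alphabet position, a=1..z=26) + 7.
Reversing it on 47, 9, 31, 17, 35, 47: 47→(47−7)÷2=20=t, 9→(9−7)÷2=1=a, 31→(31−7)÷2=12=l, 17→(17−7)÷2=5=e, 35→(35−7)÷2=14=n, 47→(47−7)÷2=20=t.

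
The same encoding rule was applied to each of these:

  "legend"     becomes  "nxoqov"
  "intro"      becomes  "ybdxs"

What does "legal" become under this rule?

vkqov

The output letters match the input read backwards, each shifted +10: legend reversed is dnegel. The word is reversed, then every letter is shifted forward by 10.
For legal: reverse → lagel; then shift: l+10=v, a+10=k, g+10=q, e+10=o, l+10=v.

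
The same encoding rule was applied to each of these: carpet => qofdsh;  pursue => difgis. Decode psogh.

Each letter is shifted forward by 14 in the alphabet (a Caesar shift of +14).
Reversing it on psogh: p−14=b, s−14=e, o−14=a, g−14=s, h−14=t.

beast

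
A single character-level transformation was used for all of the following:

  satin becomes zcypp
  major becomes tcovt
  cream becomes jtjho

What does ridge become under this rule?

Shifts by position in satin: pos 0: s→z (+7), pos 1: a→c (+2), pos 2: t→y (+5), pos 3: i→p (+7), pos 4: n→p (+2) — repeating every 3. It's a Vigenère-style cipher with numeric key [7,2,5]: position i shifts by key[i mod 3].
On ridge: r+7=y, i+2=k, d+5=i, g+7=n, e+2=g.

yking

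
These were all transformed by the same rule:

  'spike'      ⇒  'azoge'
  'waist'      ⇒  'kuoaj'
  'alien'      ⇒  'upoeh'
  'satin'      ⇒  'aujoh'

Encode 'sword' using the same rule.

s(18)→a(0) and p(15)→z(25) fit y≡9x+20 (mod 26); the inverse of 9 mod 26 is 3. Treating letters as 0–25, the rule is x ↦ 9x + 20 (mod 26).
On sword: s(18)→9·18+20≡0=a; w(22)→9·22+20≡10=k; o(14)→9·14+20≡16=q; r(17)→9·17+20≡17=r; d(3)→9·3+20≡21=v (all mod 26).

akqrv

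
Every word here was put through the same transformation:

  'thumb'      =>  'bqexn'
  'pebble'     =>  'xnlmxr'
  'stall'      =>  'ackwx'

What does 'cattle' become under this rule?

In thumb: t→b is +8, h→q is +9, u→e is +10, m→x is +11 — the shift increases by 1 each position. Letter i (0-indexed) is shifted by i+8, so successive shifts are 8, 9, 10, ….
For cattle: c+8=k, a+9=j, t+10=d, t+11=e, l+12=x, e+13=r.

kjdexr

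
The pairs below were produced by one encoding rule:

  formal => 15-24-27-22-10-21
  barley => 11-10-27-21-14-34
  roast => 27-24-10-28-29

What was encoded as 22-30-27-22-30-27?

murmur

f is letter #6 and maps to 15: an offset of 9. The number is (letter's place in the alphabet, a=1) + 9.
Reversing it on 22-30-27-22-30-27: 22→(22−9)÷1=13=m, 30→(30−9)÷1=21=u, 27→(27−9)÷1=18=r, 22→(22−9)÷1=13=m, 30→(30−9)÷1=21=u, 27→(27−9)÷1=18=r.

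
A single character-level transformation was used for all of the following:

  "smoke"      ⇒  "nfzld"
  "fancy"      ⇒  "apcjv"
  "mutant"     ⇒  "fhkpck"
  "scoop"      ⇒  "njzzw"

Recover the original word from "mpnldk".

s(18)→n(13) and m(12)→f(5) fit y≡23x+15 (mod 26); the inverse of 23 mod 26 is 17. Treating letters as 0–25, the rule is x ↦ 23x + 15 (mod 26).
Decoding mpnldk: m(12)→17·(12−15)≡1=b; p(15)→17·(15−15)≡0=a; n(13)→17·(13−15)≡18=s; l(11)→17·(11−15)≡10=k; d(3)→17·(3−15)≡4=e; k(10)→17·(10−15)≡19=t (all mod 26).

basket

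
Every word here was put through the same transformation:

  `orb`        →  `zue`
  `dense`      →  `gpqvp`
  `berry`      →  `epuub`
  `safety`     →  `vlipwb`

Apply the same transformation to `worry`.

zzuub

The shift depends on letter class: consonant r→u is +3, but vowel o→z is +11. Two shifts are in play — +11 for a/e/i/o/u, +3 for every other letter.
For worry: w(cons)+3=z, o(vowel)+11=z, r(cons)+3=u, r(cons)+3=u, y(cons)+3=b.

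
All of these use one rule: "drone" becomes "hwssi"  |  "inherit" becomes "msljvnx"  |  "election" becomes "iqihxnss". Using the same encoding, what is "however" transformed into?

Shifts by position in drone: pos 0: d→h (+4), pos 1: r→w (+5), pos 2: o→s (+4), pos 3: n→s (+5) — repeating every 2. A repeating key of period 2 is used — shifts +4, +5 over and over.
Applying it to however: h+4=l, o+5=t, w+4=a, e+5=j, v+4=z, e+5=j, r+4=v.

ltajzjv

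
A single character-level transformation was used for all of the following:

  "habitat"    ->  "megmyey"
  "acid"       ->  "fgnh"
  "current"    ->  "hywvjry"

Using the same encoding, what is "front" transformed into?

Shifts by position in habitat: pos 0: h→m (+5), pos 1: a→e (+4), pos 2: b→g (+5), pos 3: i→m (+4) — repeating every 2. A repeating key of period 2 is used — shifts +5, +4 over and over.
Applying it to front: f+5=k, r+4=v, o+5=t, n+4=r, t+5=y.

kvtry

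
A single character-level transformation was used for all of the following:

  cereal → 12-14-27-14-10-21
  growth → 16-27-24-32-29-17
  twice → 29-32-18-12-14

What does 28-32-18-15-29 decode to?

c is letter #3 and maps to 12: an offset of 9. Letters become their 1-based position plus 9 (so a→10, b→11, …).
Reversing it on 28-32-18-15-29: 28→(28−9)÷1=19=s, 32→(32−9)÷1=23=w, 18→(18−9)÷1=9=i, 15→(15−9)÷1=6=f, 29→(29−9)÷1=20=t.

swift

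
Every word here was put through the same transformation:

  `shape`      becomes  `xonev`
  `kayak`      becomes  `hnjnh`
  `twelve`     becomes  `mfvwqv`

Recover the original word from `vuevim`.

s(18)→x(23) and h(7)→o(14) fit y≡15x+13 (mod 26); the inverse of 15 mod 26 is 7. Treating letters as 0–25, the rule is x ↦ 15x + 13 (mod 26).
Decoding vuevim: v(21)→7·(21−13)≡4=e; u(20)→7·(20−13)≡23=x; e(4)→7·(4−13)≡15=p; v(21)→7·(21−13)≡4=e; i(8)→7·(8−13)≡17=r; m(12)→7·(12−13)≡19=t (all mod 26).

expert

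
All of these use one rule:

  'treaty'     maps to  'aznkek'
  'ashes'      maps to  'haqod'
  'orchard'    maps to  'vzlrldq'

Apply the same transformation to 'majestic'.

tisodfvq

In treaty: t→a is +7, r→z is +8, e→n is +9, a→k is +10 — the shift increases by 1 each position. Letter i (0-indexed) is shifted by i+7, so successive shifts are 7, 8, 9, ….
On majestic: m+7=t, a+8=i, j+9=s, e+10=o, s+11=d, t+12=f, i+13=v, c+14=q.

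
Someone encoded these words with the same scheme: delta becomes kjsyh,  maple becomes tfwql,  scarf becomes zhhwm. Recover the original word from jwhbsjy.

crawler

Shifts by position in delta: pos 0: d→k (+7), pos 1: e→j (+5), pos 2: l→s (+7), pos 3: t→y (+5) — repeating every 2. The shifts repeat in a cycle of length 2: positions 0,1,… shift by +7, +5, then the pattern repeats.
Decoding jwhbsjy: j−7=c, w−5=r, h−7=a, b−5=w, s−7=l, j−5=e, y−7=r.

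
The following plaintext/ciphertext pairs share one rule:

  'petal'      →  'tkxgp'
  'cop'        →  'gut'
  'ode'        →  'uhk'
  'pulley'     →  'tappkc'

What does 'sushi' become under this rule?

Vowels shift forward by 6 and consonants shift forward by 4.
For sushi: s(cons)+4=w, u(vowel)+6=a, s(cons)+4=w, h(cons)+4=l, i(vowel)+6=o.

wawlo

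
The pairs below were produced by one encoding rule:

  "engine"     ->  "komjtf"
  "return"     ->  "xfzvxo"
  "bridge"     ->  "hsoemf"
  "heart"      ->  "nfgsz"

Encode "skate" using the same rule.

Shifts by position in engine: pos 0: e→k (+6), pos 1: n→o (+1), pos 2: g→m (+6), pos 3: i→j (+1) — repeating every 2. A repeating key of period 2 is used — shifts +6, +1 over and over.
On skate: s+6=y, k+1=l, a+6=g, t+1=u, e+6=k.

ylguk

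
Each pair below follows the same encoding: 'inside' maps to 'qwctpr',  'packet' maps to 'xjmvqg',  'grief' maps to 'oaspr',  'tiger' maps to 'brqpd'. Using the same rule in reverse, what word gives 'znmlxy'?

In inside: i→q is +8, n→w is +9, s→c is +10, i→t is +11 — the shift increases by 1 each position. The shift increases by 1 at each position, starting from +8: 8, 9, 10, ….
Reversing it on znmlxy: z−8=r, n−9=e, m−10=c, l−11=a, x−12=l, y−13=l.

recall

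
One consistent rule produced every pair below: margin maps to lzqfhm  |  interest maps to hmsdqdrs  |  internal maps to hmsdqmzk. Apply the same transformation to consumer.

bnmrtldq

Compare letters: m→l is +25, a→z is +25, r→q is +25 — a constant shift. Each letter is shifted forward by 25 in the alphabet (a Caesar shift of +25).
On consumer: c+25=b, o+25=n, n+25=m, s+25=r, u+25=t, m+25=l, e+25=d, r+25=q.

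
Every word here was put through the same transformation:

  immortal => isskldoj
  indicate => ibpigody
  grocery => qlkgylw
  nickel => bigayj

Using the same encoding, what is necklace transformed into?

i(8)→i(8) and m(12)→s(18) fit y≡9x+14 (mod 26); the inverse of 9 mod 26 is 3. This is an affine cipher: with a=0,…,z=25, each position x becomes (9x+14) mod 26.
On necklace: n(13)→9·13+14≡1=b; e(4)→9·4+14≡24=y; c(2)→9·2+14≡6=g; k(10)→9·10+14≡0=a; l(11)→9·11+14≡9=j; a(0)→9·0+14≡14=o; c(2)→9·2+14≡6=g; e(4)→9·4+14≡24=y (all mod 26).

bygajogy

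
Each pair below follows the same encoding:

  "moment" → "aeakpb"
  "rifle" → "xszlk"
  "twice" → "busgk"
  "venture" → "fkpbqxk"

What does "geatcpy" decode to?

company

m(12)→a(0) and o(14)→e(4) fit y≡15x+2 (mod 26); the inverse of 15 mod 26 is 7. Treating letters as 0–25, the rule is x ↦ 15x + 2 (mod 26).
Decoding geatcpy: g(6)→7·(6−2)≡2=c; e(4)→7·(4−2)≡14=o; a(0)→7·(0−2)≡12=m; t(19)→7·(19−2)≡15=p; c(2)→7·(2−2)≡0=a; p(15)→7·(15−2)≡13=n; y(24)→7·(24−2)≡24=y (all mod 26).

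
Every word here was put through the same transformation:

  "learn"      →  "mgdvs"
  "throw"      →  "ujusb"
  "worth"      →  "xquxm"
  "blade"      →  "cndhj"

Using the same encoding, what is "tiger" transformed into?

ukjiw

In learn: l→m is +1, e→g is +2, a→d is +3, r→v is +4 — the shift increases by 1 each position. Each letter shifts forward by (position + 1), i.e. 1, 2, 3, … — the shift grows by one for each successive letter.
Applying it to tiger: t+1=u, i+2=k, g+3=j, e+4=i, r+5=w.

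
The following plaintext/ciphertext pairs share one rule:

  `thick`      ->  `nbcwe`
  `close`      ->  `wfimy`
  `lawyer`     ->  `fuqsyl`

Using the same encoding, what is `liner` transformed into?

fchyl

Each letter is shifted forward by 20 in the alphabet (a Caesar shift of +20).
For liner: l+20=f, i+20=c, n+20=h, e+20=y, r+20=l.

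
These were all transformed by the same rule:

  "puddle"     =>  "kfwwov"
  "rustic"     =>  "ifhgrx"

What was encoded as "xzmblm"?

Each pair mirrors across the alphabet (p↔k, u↔f, d↔w): positions sum to 25. Each letter is replaced by its mirror in the alphabet: a↔z, b↔y, c↔x, and so on (the Atbash cipher).
Decoding xzmblm: x↔c, z↔a, m↔n, b↔y, l↔o, m↔n.

canyon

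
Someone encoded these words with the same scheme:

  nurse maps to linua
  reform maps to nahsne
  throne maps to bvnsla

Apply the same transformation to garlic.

oynxcm

n(13)→l(11) and u(20)→i(8) fit y≡7x+24 (mod 26); the inverse of 7 mod 26 is 15. Each letter's alphabet position (a=0..z=25) is mapped through 7·x+24 mod 26 — an affine cipher.
On garlic: g(6)→7·6+24≡14=o; a(0)→7·0+24≡24=y; r(17)→7·17+24≡13=n; l(11)→7·11+24≡23=x; i(8)→7·8+24≡2=c; c(2)→7·2+24≡12=m (all mod 26).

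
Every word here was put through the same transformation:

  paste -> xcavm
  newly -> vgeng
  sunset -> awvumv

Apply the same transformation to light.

Shifts by position in paste: pos 0: p→x (+8), pos 1: a→c (+2), pos 2: s→a (+8), pos 3: t→v (+2) — repeating every 2. A repeating key of period 2 is used — shifts +8, +2 over and over.
Applying it to light: l+8=t, i+2=k, g+8=o, h+2=j, t+8=b.

tkojb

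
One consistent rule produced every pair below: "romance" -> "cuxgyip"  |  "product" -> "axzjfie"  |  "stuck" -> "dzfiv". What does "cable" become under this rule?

ngmrp

Shifts by position in romance: pos 0: r→c (+11), pos 1: o→u (+6), pos 2: m→x (+11), pos 3: a→g (+6) — repeating every 2. It's a Vigenère-style cipher with numeric key [11,6]: position i shifts by key[i mod 2].
On cable: c+11=n, a+6=g, b+11=m, l+6=r, e+11=p.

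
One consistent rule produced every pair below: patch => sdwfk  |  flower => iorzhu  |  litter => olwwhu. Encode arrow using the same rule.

duurz

Compare letters: p→s is +3, a→d is +3, t→w is +3 — a constant shift. Every letter moves 3 places later in the alphabet, wrapping around z→a.
For arrow: a+3=d, r+3=u, r+3=u, o+3=r, w+3=z.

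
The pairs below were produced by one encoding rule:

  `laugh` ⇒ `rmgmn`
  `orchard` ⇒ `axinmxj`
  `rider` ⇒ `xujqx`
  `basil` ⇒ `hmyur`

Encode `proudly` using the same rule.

vxagjre

The shift depends on letter class: consonant l→r is +6, but vowel a→m is +12. The rule splits by letter class: vowels +12, consonants +6.
For proudly: p(cons)+6=v, r(cons)+6=x, o(vowel)+12=a, u(vowel)+12=g, d(cons)+6=j, l(cons)+6=r, y(cons)+6=e.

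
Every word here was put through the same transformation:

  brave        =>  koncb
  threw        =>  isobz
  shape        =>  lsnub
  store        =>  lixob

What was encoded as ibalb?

tense

b(1)→k(10) and r(17)→o(14) fit y≡23x+13 (mod 26); the inverse of 23 mod 26 is 17. This is an affine cipher: with a=0,…,z=25, each position x becomes (23x+13) mod 26.
Undoing it on ibalb: i(8)→17·(8−13)≡19=t; b(1)→17·(1−13)≡4=e; a(0)→17·(0−13)≡13=n; l(11)→17·(11−13)≡18=s; b(1)→17·(1−13)≡4=e (all mod 26).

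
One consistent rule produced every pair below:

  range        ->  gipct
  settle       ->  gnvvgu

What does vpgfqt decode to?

Two steps: reverse the string, then apply a Caesar shift of +2.
Undoing it on vpgfqt: shift back: v−2=t, p−2=n, g−2=e, f−2=d, q−2=o, t−2=r → tnedor; then reverse → rodent.

rodent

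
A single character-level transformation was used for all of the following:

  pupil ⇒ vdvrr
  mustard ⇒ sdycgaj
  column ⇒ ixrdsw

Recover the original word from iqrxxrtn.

chlorine

Shifts by position in pupil: pos 0: p→v (+6), pos 1: u→d (+9), pos 2: p→v (+6), pos 3: i→r (+9) — repeating every 2. It's a Vigenère-style cipher with numeric key [6,9]: position i shifts by key[i mod 2].
Decoding iqrxxrtn: i−6=c, q−9=h, r−6=l, x−9=o, x−6=r, r−9=i, t−6=n, n−9=e.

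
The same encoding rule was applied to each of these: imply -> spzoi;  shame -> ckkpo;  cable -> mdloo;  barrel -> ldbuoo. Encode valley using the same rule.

fdvoob

Shifts by position in imply: pos 0: i→s (+10), pos 1: m→p (+3), pos 2: p→z (+10), pos 3: l→o (+3) — repeating every 2. It's a Vigenère-style cipher with numeric key [10,3]: position i shifts by key[i mod 2].
Applying it to valley: v+10=f, a+3=d, l+10=v, l+3=o, e+10=o, y+3=b.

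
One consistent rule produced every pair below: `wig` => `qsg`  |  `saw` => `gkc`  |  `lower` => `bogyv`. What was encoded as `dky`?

Two steps: reverse the string, then apply a Caesar shift of +10.
Decoding dky: shift back: d−10=t, k−10=a, y−10=o → tao; then reverse → oat.

oat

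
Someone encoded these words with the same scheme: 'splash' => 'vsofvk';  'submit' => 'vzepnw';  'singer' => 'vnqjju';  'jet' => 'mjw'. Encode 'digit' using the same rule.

gnjnw

The shift depends on letter class: consonant s→v is +3, but vowel a→f is +5. Two shifts are in play — +5 for a/e/i/o/u, +3 for every other letter.
For digit: d(cons)+3=g, i(vowel)+5=n, g(cons)+3=j, i(vowel)+5=n, t(cons)+3=w.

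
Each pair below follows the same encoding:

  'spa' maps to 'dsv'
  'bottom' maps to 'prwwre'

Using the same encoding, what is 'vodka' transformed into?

The output letters match the input read backwards, each shifted +3: spa reversed is aps. The word is reversed, then every letter is shifted forward by 3.
On vodka: reverse → akdov; then shift: a+3=d, k+3=n, d+3=g, o+3=r, v+3=y.

dngry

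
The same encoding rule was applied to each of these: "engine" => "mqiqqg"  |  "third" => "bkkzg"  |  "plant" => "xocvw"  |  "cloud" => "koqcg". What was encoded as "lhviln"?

A repeating key of period 3 is used — shifts +8, +3, +2 over and over.
Undoing it on lhviln: l−8=d, h−3=e, v−2=t, i−8=a, l−3=i, n−2=l.

detail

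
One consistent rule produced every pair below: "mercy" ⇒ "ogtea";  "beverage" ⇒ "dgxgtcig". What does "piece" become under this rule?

rkgeg

This is a Caesar cipher with shift 2.
For piece: p+2=r, i+2=k, e+2=g, c+2=e, e+2=g.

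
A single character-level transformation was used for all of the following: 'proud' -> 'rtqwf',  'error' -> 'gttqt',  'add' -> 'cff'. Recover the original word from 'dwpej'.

Compare letters: p→r is +2, r→t is +2, o→q is +2 — a constant shift. Each letter is shifted forward by 2 in the alphabet (a Caesar shift of +2).
Undoing it on dwpej: d−2=b, w−2=u, p−2=n, e−2=c, j−2=h.

bunch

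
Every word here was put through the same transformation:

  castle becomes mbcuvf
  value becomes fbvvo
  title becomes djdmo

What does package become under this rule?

zbmlkho

It's a Vigenère-style cipher with numeric key [10,1]: position i shifts by key[i mod 2].
For package: p+10=z, a+1=b, c+10=m, k+1=l, a+10=k, g+1=h, e+10=o.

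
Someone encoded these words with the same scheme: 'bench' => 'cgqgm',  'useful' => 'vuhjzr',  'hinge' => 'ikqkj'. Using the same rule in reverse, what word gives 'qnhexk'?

please

In bench: b→c is +1, e→g is +2, n→q is +3, c→g is +4 — the shift increases by 1 each position. The shift increases by 1 at each position, starting from +1: 1, 2, 3, ….
Undoing it on qnhexk: q−1=p, n−2=l, h−3=e, e−4=a, x−5=s, k−6=e.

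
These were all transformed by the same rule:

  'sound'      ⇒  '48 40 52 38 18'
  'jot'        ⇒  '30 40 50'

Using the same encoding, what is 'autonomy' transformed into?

s(#19)→48 and o(#15)→40: differences scale by 2, so n = 2·pos + 10. The formula is n = 2×(alphabet index, a=1) + 10.
Applying it to autonomy: a=1→12, u=21→52, t=20→50, o=15→40, n=14→38, o=15→40, m=13→36, y=25→60.

12 52 50 40 38 40 36 60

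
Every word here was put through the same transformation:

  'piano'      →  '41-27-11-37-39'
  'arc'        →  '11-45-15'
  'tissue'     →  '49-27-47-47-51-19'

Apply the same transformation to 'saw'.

47-11-55

p(#16)→41 and i(#9)→27: differences scale by 2, so n = 2·pos + 9. Each letter becomes 2×(its alphabet position, a=1..z=26) + 9.
For saw: s=19→47, a=1→11, w=23→55.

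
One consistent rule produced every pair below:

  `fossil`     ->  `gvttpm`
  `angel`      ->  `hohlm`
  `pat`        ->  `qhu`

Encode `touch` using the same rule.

The shift depends on letter class: consonant f→g is +1, but vowel o→v is +7. Two shifts are in play — +7 for a/e/i/o/u, +1 for every other letter.
On touch: t(cons)+1=u, o(vowel)+7=v, u(vowel)+7=b, c(cons)+1=d, h(cons)+1=i.

uvbdi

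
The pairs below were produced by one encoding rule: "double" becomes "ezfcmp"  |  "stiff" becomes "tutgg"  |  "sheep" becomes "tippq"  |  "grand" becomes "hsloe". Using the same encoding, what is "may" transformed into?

The shift depends on letter class: consonant d→e is +1, but vowel o→z is +11. Two shifts are in play — +11 for a/e/i/o/u, +1 for every other letter.
On may: m(cons)+1=n, a(vowel)+11=l, y(cons)+1=z.

nlz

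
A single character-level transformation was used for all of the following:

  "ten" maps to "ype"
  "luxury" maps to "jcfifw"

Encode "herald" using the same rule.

The output letters match the input read backwards, each shifted +11: ten reversed is net. Read the word backwards and shift each letter +11.
For herald: reverse → dlareh; then shift: d+11=o, l+11=w, a+11=l, r+11=c, e+11=p, h+11=s.

owlcps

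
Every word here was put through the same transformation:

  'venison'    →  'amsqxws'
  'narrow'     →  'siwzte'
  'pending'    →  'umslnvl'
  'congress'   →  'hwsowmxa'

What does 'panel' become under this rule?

uismq

Shifts by position in venison: pos 0: v→a (+5), pos 1: e→m (+8), pos 2: n→s (+5), pos 3: i→q (+8) — repeating every 2. The shifts repeat in a cycle of length 2: positions 0,1,… shift by +5, +8, then the pattern repeats.
For panel: p+5=u, a+8=i, n+5=s, e+8=m, l+5=q.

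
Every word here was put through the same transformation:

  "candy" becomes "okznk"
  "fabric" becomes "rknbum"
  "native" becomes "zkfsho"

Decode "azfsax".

It's a Vigenère-style cipher with numeric key [12,10]: position i shifts by key[i mod 2].
Reversing it on azfsax: a−12=o, z−10=p, f−12=t, s−10=i, a−12=o, x−10=n.

option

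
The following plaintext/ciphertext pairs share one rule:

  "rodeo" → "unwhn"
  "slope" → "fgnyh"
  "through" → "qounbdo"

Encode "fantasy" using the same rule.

Each letter's alphabet position (a=0..z=25) is mapped through 11·x+15 mod 26 — an affine cipher.
Applying it to fantasy: f(5)→11·5+15≡18=s; a(0)→11·0+15≡15=p; n(13)→11·13+15≡2=c; t(19)→11·19+15≡16=q; a(0)→11·0+15≡15=p; s(18)→11·18+15≡5=f; y(24)→11·24+15≡19=t (all mod 26).

spcqpft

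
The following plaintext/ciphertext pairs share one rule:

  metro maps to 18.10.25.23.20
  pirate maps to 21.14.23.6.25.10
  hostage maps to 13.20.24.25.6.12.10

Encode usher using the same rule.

26.24.13.10.23

The number is (letter's place in the alphabet, a=1) + 5.
On usher: u=21→26, s=19→24, h=8→13, e=5→10, r=18→23.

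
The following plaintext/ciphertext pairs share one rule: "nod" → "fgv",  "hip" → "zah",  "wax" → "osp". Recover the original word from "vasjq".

This is a Caesar cipher with shift 18.
Decoding vasjq: v−18=d, a−18=i, s−18=a, j−18=r, q−18=y.

diary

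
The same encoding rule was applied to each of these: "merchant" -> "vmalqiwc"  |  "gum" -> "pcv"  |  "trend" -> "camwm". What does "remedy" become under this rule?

The shift depends on letter class: consonant m→v is +9, but vowel e→m is +8. Vowels shift forward by 8 and consonants shift forward by 9.
Applying it to remedy: r(cons)+9=a, e(vowel)+8=m, m(cons)+9=v, e(vowel)+8=m, d(cons)+9=m, y(cons)+9=h.

amvmmh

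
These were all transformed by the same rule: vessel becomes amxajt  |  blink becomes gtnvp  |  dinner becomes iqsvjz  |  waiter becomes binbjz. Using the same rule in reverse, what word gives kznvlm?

fringe

A repeating key of period 2 is used — shifts +5, +8 over and over.
Reversing it on kznvlm: k−5=f, z−8=r, n−5=i, v−8=n, l−5=g, m−8=e.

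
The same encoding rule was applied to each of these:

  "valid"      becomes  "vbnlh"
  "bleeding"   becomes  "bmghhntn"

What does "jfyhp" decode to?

In valid: v→v is +0, a→b is +1, l→n is +2, i→l is +3 — the shift increases by 1 each position. Letter i (0-indexed) is shifted by i+0, so successive shifts are 0, 1, 2, ….
Undoing it on jfyhp: j−0=j, f−1=e, y−2=w, h−3=e, p−4=l.

jewel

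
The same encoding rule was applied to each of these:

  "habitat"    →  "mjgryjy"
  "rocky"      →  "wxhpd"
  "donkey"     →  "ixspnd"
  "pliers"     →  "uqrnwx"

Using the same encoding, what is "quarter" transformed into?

vdjwynw

Vowels shift forward by 9 and consonants shift forward by 5.
Applying it to quarter: q(cons)+5=v, u(vowel)+9=d, a(vowel)+9=j, r(cons)+5=w, t(cons)+5=y, e(vowel)+9=n, r(cons)+5=w.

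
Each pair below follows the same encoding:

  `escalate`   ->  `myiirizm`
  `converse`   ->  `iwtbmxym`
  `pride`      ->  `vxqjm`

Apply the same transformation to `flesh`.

lrmyn

The shift depends on letter class: consonant s→y is +6, but vowel e→m is +8. The rule splits by letter class: vowels +8, consonants +6.
For flesh: f(cons)+6=l, l(cons)+6=r, e(vowel)+8=m, s(cons)+6=y, h(cons)+6=n.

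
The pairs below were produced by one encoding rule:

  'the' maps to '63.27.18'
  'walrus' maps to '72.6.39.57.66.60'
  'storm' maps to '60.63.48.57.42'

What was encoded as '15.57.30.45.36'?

The formula is n = 3×(alphabet index, a=1) + 3.
Undoing it on 15.57.30.45.36: 15→(15−3)÷3=4=d, 57→(57−3)÷3=18=r, 30→(30−3)÷3=9=i, 45→(45−3)÷3=14=n, 36→(36−3)÷3=11=k.

drink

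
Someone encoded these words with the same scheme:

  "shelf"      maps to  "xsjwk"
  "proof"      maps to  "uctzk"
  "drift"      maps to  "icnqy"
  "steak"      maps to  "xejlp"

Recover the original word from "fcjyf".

arena

Shifts by position in shelf: pos 0: s→x (+5), pos 1: h→s (+11), pos 2: e→j (+5), pos 3: l→w (+11) — repeating every 2. A repeating key of period 2 is used — shifts +5, +11 over and over.
Reversing it on fcjyf: f−5=a, c−11=r, j−5=e, y−11=n, f−5=a.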